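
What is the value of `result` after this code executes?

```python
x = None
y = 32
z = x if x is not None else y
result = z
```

x = None; y = 32; z = 32; result = 32

32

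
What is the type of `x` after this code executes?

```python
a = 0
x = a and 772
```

'and' returns first falsy value (0 is int)

int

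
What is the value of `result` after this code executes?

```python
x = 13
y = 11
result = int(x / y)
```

x = 13; y = 11; result = 1

1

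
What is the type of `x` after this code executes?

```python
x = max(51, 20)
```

max() of ints returns int

int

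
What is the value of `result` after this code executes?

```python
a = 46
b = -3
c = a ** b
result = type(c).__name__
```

a is int; b is int; c is float; result = 'float'

'float'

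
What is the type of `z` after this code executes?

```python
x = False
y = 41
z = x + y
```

bool + int = int (bool is subclass of int)

int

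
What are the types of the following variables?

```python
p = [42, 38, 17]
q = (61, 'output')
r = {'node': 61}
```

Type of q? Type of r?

q is assigned a tuple (parenthesized, comma-separated values); r is assigned a dict literal ({key: value})

tuple, dict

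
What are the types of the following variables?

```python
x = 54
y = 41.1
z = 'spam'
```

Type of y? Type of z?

y is assigned a number with a decimal point, so it is a float; z is assigned a quoted string literal, so it is a str

float, str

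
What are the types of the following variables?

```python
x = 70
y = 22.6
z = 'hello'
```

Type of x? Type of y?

x is assigned a bare integer (no decimal point), so it is an int; y is assigned a number with a decimal point, so it is a float

int, float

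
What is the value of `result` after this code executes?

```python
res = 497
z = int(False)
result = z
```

res = 497; z = 0; result = 0

0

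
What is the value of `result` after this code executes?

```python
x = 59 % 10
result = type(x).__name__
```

x is int; result = 'int'

'int'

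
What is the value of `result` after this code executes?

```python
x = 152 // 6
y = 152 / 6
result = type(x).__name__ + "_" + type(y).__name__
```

x is int; y is float; result = 'int_float'

'int_float'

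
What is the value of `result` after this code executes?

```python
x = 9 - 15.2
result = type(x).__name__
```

x is float; result = 'float'

'float'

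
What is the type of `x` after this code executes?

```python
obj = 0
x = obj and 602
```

'and' returns first falsy value (0 is int)

int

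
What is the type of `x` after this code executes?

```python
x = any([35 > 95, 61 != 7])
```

any() returns bool

bool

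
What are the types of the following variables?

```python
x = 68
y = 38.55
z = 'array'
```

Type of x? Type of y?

x is assigned a bare integer (no decimal point), so it is an int; y is assigned a number with a decimal point, so it is a float

int, float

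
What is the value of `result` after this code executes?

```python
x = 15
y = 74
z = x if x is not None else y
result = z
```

x = 15; y = 74; z = 15; result = 15

15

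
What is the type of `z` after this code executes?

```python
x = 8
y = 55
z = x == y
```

Comparison returns bool

bool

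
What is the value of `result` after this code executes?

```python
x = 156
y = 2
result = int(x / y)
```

x = 156; y = 2; result = 78

78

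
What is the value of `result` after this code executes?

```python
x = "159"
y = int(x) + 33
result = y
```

x = '159'; y = 192; result = 192

192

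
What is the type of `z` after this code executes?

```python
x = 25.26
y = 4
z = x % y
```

float % int = float

float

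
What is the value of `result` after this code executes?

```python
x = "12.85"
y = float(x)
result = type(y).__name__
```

x is str; y is float; result = 'float'

'float'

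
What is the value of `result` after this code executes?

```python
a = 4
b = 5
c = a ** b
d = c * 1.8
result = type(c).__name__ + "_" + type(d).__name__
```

a is int; b is int; c is int; d is float; result = 'int_float'

'int_float'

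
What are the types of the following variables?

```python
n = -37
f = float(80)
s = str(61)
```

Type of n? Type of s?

n is assigned a bare integer (no decimal point), so it is an int; s is assigned the result of calling str(), which returns a str

int, str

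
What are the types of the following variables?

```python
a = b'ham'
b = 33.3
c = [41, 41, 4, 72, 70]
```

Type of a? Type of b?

a is assigned a bytes literal (b'...' prefix); b is assigned a number with a decimal point, so it is a float

bytes, float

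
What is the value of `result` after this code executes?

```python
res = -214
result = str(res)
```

res = -214; result = '-214'

'-214'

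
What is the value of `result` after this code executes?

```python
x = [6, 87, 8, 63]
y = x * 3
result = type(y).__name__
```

x is list; y is list; result = 'list'

'list'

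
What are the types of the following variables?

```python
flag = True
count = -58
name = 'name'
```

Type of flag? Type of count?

flag is assigned the constant True, which has type bool; count is assigned a bare integer (no decimal point), so it is an int

bool, int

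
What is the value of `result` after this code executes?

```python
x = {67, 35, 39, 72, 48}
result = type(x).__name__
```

x is set; result = 'set'

'set'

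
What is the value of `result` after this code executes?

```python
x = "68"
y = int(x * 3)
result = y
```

x = '68'; y = 686868; result = 686868

686868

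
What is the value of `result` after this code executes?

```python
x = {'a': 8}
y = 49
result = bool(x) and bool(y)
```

x = {'a': 8}; y = 49; result = True

True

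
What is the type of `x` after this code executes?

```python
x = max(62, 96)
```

max() of ints returns int

int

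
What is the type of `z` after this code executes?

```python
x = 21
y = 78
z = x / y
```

int / int = float

float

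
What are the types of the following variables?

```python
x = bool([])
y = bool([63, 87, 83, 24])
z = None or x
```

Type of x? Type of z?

bool() returns bool; None or bool returns the bool

bool, bool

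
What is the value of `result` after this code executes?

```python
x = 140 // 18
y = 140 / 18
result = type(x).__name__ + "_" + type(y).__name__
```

x is int; y is float; result = 'int_float'

'int_float'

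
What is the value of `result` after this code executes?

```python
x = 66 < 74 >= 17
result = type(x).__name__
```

x is bool; result = 'bool'

'bool'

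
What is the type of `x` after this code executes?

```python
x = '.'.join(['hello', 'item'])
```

str.join() returns str

str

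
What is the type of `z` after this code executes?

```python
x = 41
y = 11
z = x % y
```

int % int = int

int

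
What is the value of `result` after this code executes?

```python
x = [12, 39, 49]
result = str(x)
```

x = [12, 39, 49]; result = '[12, 39, 49]'

'[12, 39, 49]'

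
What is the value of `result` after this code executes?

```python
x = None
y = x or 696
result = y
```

x = None; y = 696; result = 696

696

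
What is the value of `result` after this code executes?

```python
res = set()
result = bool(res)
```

res = set(); result = False

False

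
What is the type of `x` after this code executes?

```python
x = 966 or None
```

'or' returns first truthy value

int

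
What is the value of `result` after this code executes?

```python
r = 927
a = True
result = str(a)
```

r = 927; a = True; result = 'True'

'True'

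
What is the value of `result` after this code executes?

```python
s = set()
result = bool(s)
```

s = set(); result = False

False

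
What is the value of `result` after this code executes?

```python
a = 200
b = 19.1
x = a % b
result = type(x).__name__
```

a is int; b is float; x is float; result = 'float'

'float'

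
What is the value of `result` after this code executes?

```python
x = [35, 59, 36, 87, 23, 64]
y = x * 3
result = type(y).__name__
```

x is list; y is list; result = 'list'

'list'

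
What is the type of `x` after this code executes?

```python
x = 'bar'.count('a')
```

str.count() returns int

int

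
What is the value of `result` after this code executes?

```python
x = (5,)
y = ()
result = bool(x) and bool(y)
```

x = (5,); y = (); result = False

False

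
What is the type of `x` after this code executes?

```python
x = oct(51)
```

oct() returns str representation

str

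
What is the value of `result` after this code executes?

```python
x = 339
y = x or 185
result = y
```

x = 339; y = 339; result = 339

339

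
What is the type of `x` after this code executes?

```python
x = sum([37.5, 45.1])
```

sum() of floats returns float

float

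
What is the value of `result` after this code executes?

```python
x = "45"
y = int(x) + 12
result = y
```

x = '45'; y = 57; result = 57

57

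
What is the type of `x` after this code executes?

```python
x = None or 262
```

'or' with None returns the other truthy value

int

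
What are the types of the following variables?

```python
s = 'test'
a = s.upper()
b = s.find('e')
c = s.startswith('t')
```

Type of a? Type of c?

upper() returns str; startswith() returns bool

str, bool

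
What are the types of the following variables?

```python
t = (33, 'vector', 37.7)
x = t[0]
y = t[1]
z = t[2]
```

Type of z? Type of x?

tuple[2] is float; tuple[0] is int

float, int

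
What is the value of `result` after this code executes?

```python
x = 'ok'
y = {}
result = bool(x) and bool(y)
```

x = 'ok'; y = {}; result = False

False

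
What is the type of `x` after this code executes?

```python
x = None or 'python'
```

'or' with None returns the other truthy value (str)

str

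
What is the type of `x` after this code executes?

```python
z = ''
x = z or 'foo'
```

'or' returns first truthy value (str)

str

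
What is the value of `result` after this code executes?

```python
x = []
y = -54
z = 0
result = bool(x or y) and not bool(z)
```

x = []; y = -54; z = 0; result = True

True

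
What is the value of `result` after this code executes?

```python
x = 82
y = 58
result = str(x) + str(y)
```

x = 82; y = 58; result = '8258'

'8258'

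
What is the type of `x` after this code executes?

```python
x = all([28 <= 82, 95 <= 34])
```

all() returns bool

bool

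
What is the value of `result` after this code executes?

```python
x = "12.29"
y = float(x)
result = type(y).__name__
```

x is str; y is float; result = 'float'

'float'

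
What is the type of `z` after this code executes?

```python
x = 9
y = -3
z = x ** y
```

int ** negative = float

float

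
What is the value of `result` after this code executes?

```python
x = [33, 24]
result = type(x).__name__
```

x is list; result = 'list'

'list'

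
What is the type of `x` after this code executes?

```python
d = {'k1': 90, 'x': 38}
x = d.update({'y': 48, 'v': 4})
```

dict.update() returns None

NoneType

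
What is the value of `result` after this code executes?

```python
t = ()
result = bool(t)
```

t = (); result = False

False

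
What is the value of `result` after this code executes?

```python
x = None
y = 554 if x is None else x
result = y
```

x = None; y = 554; result = 554

554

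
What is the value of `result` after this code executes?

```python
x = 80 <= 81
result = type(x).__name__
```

x is bool; result = 'bool'

'bool'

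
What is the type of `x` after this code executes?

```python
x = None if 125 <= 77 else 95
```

125 <= 77 is False, so the else branch is taken

int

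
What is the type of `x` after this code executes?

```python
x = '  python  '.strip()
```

str.strip() returns str

str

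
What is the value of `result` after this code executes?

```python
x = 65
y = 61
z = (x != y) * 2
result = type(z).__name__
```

x is int; y is int; z is int; result = 'int'

'int'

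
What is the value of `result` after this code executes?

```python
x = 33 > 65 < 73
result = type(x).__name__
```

x is bool; result = 'bool'

'bool'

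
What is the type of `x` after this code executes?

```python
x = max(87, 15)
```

max() of ints returns int

int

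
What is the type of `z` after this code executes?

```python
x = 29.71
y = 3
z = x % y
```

float % int = float

float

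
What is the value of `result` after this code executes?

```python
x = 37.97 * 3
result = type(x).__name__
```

x is float; result = 'float'

'float'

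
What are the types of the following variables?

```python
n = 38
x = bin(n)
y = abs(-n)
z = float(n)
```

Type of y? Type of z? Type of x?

abs() of int returns int; float() returns float; bin() returns str

int, float, str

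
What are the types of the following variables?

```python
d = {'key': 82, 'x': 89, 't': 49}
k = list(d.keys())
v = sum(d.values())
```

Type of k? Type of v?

list() converts to list; sum of ints is int

list, int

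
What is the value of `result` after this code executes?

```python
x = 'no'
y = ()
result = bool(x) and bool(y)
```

x = 'no'; y = (); result = False

False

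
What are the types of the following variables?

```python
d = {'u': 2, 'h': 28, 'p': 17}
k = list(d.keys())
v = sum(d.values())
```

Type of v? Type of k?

sum of ints is int; list() converts to list

int, list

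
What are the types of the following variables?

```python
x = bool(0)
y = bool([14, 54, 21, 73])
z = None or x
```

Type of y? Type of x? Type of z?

bool() returns bool; bool() returns bool; None or bool returns the bool

bool, bool, bool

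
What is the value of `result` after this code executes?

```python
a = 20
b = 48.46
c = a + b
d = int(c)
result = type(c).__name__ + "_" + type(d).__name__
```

a is int; b is float; c is float; d is int; result = 'float_int'

'float_int'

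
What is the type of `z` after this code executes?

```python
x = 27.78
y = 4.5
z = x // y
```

float // float = float

float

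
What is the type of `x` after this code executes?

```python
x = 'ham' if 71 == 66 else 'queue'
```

Both branches of conditional are str

str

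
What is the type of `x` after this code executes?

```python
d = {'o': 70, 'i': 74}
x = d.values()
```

.values() returns dict_values view

dict_values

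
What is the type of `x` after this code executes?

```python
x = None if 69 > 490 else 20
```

69 > 490 is False, so the else branch is taken

int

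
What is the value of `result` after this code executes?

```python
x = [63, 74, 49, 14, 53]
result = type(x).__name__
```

x is list; result = 'list'

'list'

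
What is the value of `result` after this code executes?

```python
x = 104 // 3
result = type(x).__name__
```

x is int; result = 'int'

'int'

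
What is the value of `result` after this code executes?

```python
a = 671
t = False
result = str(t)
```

a = 671; t = False; result = 'False'

'False'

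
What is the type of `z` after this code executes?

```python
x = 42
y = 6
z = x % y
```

int % int = int

int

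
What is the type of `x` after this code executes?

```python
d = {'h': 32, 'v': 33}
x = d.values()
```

.values() returns dict_values view

dict_values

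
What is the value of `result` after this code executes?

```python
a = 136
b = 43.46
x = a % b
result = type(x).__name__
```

a is int; b is float; x is float; result = 'float'

'float'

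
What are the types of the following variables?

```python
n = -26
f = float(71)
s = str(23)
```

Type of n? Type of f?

n is assigned a bare integer (no decimal point), so it is an int; f is assigned the result of calling float(), which returns a float

int, float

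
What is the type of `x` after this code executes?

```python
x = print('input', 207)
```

print() returns None

NoneType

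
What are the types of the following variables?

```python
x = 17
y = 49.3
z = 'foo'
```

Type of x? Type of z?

x is assigned a bare integer (no decimal point), so it is an int; z is assigned a quoted string literal, so it is a str

int, str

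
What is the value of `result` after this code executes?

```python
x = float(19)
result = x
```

x = 19.0; result = 19.0

19.0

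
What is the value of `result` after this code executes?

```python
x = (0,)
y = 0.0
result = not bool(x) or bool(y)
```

x = (0,); y = 0.0; result = False

False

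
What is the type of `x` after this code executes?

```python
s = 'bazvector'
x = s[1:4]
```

Slicing a str returns str

str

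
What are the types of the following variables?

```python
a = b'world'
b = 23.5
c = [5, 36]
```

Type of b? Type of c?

b is assigned a number with a decimal point, so it is a float; c is assigned a list literal (square brackets)

float, list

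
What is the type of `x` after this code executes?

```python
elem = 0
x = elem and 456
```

'and' returns first falsy value (0 is int)

int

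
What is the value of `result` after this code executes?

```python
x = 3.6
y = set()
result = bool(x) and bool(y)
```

x = 3.6; y = set(); result = False

False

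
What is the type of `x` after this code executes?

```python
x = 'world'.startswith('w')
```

str.startswith() returns bool

bool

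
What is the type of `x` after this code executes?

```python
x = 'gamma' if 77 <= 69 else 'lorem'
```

Both branches of conditional are str

str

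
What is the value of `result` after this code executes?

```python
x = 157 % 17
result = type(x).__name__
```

x is int; result = 'int'

'int'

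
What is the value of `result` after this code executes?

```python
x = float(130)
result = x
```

x = 130.0; result = 130.0

130.0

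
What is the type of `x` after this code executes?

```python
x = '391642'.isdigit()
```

str.isdigit() returns bool

bool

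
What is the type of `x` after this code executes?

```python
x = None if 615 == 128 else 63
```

615 == 128 is False, so the else branch is taken

int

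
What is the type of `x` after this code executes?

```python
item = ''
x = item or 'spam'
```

'or' returns first truthy value (str)

str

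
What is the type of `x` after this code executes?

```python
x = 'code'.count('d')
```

str.count() returns int

int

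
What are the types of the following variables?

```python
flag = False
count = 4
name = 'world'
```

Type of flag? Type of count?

flag is assigned the constant False, which has type bool; count is assigned a bare integer (no decimal point), so it is an int

bool, int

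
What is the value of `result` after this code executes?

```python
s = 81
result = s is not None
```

s = 81; result = True

True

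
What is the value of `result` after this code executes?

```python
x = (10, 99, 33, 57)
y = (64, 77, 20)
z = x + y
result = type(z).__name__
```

x is tuple; y is tuple; z is tuple; result = 'tuple'

'tuple'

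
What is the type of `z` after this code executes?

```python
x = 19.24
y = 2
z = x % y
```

float % int = float

float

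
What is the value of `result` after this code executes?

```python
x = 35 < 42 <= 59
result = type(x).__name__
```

x is bool; result = 'bool'

'bool'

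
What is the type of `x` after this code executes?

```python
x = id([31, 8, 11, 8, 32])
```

id() returns int

int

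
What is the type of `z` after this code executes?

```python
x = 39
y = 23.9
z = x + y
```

int + float = float

float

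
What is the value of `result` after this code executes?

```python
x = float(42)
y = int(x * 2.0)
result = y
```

x = 42.0; y = 84; result = 84

84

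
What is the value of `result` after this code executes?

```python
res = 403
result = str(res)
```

res = 403; result = '403'

'403'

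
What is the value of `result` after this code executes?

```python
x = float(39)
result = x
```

x = 39.0; result = 39.0

39.0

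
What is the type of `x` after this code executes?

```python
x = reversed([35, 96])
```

reversed() on a list returns list_reverseiterator

list_reverseiterator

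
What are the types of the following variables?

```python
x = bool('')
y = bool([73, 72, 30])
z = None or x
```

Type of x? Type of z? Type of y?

bool() returns bool; None or bool returns the bool; bool() returns bool

bool, bool, bool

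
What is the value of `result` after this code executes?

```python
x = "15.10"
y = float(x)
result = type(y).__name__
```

x is str; y is float; result = 'float'

'float'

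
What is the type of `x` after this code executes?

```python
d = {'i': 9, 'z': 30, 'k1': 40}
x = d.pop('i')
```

dict.pop() returns the value

int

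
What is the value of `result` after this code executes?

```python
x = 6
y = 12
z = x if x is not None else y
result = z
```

x = 6; y = 12; z = 6; result = 6

6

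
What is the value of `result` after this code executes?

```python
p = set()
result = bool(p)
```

p = set(); result = False

False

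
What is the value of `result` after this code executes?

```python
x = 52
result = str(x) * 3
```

x = 52; result = '525252'

'525252'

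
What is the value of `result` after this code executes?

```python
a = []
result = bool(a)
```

a = []; result = False

False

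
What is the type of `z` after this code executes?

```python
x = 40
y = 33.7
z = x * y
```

int * float = float

float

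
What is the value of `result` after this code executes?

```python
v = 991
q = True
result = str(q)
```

v = 991; q = True; result = 'True'

'True'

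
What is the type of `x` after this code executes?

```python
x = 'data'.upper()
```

str.upper() returns str

str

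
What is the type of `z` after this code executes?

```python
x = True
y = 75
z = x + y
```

bool + int = int (bool is subclass of int)

int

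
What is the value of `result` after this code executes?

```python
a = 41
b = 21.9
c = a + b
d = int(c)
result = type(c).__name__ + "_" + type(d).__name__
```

a is int; b is float; c is float; d is int; result = 'float_int'

'float_int'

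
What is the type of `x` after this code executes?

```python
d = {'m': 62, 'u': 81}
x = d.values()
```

.values() returns dict_values view

dict_values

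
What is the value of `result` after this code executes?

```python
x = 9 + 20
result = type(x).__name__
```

x is int; result = 'int'

'int'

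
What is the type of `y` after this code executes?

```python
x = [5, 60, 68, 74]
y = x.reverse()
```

list.reverse() returns None

NoneType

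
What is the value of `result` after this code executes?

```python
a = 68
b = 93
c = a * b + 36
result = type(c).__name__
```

a is int; b is int; c is int; result = 'int'

'int'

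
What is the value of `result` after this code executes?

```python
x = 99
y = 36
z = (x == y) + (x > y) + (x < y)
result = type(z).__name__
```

x is int; y is int; z is int; result = 'int'

'int'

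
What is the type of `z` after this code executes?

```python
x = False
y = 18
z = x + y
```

bool + int = int (bool is subclass of int)

int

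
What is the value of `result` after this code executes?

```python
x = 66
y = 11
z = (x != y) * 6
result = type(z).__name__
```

x is int; y is int; z is int; result = 'int'

'int'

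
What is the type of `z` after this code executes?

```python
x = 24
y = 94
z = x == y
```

Equality comparison returns bool

bool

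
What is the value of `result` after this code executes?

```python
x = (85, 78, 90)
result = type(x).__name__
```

x is tuple; result = 'tuple'

'tuple'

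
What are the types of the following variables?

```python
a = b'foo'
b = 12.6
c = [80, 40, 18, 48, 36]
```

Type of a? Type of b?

a is assigned a bytes literal (b'...' prefix); b is assigned a number with a decimal point, so it is a float

bytes, float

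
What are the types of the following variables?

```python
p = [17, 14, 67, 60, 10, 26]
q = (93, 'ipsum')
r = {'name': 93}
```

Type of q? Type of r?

q is assigned a tuple (parenthesized, comma-separated values); r is assigned a dict literal ({key: value})

tuple, dict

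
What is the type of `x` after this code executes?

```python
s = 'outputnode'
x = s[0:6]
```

Slicing a str returns str

str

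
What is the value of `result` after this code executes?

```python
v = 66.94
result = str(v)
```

v = 66.94; result = '66.94'

'66.94'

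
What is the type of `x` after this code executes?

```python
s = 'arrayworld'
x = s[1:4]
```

Slicing a str returns str

str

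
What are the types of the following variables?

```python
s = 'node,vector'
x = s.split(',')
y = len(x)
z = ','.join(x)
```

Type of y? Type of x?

len() returns int; str.split() returns list

int, list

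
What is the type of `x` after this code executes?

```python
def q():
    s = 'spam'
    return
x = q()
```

Bare return returns None

NoneType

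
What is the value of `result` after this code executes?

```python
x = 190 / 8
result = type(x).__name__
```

x is float; result = 'float'

'float'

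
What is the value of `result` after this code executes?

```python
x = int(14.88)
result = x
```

x = 14; result = 14

14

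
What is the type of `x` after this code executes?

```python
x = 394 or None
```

'or' returns first truthy value

int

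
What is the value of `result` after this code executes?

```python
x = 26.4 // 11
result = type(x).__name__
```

x is float; result = 'float'

'float'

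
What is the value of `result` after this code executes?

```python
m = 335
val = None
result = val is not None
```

m = 335; val = None; result = False

False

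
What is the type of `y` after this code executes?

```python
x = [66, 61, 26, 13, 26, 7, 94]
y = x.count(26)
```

list.count() returns int

int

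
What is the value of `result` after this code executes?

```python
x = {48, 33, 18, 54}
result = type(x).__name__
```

x is set; result = 'set'

'set'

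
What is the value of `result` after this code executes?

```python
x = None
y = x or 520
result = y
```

x = None; y = 520; result = 520

520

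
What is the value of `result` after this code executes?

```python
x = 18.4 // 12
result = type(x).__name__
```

x is float; result = 'float'

'float'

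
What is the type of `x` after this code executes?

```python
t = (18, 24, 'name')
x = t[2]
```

Index 2 of tuple is a str literal

str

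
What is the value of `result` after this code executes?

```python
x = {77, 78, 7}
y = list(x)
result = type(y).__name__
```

x is set; y is list; result = 'list'

'list'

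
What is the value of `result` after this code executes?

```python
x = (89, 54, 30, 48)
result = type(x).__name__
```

x is tuple; result = 'tuple'

'tuple'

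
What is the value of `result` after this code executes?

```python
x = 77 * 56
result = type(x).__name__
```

x is int; result = 'int'

'int'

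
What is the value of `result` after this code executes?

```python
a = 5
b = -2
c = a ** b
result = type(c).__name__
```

a is int; b is int; c is float; result = 'float'

'float'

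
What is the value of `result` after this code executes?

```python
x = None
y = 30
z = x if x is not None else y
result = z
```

x = None; y = 30; z = 30; result = 30

30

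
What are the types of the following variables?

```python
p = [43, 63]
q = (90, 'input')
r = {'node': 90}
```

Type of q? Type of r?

q is assigned a tuple (parenthesized, comma-separated values); r is assigned a dict literal ({key: value})

tuple, dict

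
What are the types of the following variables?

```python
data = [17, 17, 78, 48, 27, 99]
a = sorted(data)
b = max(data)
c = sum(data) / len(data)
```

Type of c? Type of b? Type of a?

int / int = float; max of ints returns int; sorted() returns list

float, int, list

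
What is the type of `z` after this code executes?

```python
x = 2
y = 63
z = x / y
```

int / int = float

float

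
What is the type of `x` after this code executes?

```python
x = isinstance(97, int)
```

isinstance() returns bool

bool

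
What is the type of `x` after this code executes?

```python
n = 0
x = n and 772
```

'and' returns first falsy value (0 is int)

int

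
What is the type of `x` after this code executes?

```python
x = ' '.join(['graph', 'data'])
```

str.join() returns str

str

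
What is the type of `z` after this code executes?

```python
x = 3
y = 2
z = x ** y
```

positive int ** positive int = int

int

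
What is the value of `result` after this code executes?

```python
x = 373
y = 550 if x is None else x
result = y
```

x = 373; y = 373; result = 373

373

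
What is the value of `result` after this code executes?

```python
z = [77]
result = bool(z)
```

z = [77]; result = True

True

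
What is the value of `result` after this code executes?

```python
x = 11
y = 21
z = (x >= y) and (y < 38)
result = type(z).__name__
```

x is int; y is int; z is bool; result = 'bool'

'bool'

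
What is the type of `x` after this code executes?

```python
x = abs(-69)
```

abs() of int returns int

int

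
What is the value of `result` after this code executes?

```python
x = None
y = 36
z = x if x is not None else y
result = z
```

x = None; y = 36; z = 36; result = 36

36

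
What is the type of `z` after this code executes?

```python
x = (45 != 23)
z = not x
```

'not' returns bool

bool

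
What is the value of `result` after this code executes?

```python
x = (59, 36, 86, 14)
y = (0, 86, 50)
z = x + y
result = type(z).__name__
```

x is tuple; y is tuple; z is tuple; result = 'tuple'

'tuple'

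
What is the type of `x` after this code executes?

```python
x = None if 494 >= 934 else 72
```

494 >= 934 is False, so the else branch is taken

int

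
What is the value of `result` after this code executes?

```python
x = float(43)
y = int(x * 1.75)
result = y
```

x = 43.0; y = 75; result = 75

75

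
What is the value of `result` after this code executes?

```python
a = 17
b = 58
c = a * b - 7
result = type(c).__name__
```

a is int; b is int; c is int; result = 'int'

'int'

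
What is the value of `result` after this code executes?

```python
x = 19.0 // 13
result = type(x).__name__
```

x is float; result = 'float'

'float'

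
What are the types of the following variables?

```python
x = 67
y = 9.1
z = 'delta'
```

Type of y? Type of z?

y is assigned a number with a decimal point, so it is a float; z is assigned a quoted string literal, so it is a str

float, str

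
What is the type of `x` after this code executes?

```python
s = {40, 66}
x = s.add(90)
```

set.add() returns None (mutates in place)

NoneType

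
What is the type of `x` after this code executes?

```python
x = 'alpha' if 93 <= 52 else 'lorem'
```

Both branches of conditional are str

str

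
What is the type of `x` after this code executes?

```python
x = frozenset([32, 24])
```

frozenset() returns frozenset

frozenset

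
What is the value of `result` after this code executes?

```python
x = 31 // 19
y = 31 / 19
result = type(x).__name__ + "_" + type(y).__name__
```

x is int; y is float; result = 'int_float'

'int_float'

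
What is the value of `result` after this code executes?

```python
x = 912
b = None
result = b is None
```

x = 912; b = None; result = True

True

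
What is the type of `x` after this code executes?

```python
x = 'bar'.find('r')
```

str.find() returns int index

int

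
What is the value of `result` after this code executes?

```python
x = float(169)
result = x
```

x = 169.0; result = 169.0

169.0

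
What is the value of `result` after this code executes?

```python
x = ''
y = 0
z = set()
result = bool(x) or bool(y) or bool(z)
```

x = ''; y = 0; z = set(); result = False

False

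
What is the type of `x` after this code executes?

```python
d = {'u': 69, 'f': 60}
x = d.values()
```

.values() returns dict_values view

dict_values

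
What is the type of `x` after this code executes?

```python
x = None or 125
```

'or' with None returns the other truthy value

int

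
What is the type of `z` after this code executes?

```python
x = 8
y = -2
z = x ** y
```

int ** negative = float

float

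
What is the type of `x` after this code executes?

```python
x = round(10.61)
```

round() with no decimal places returns int

int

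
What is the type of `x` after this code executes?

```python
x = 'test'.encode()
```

str.encode() returns bytes

bytes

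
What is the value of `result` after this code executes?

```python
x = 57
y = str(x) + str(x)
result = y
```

x = 57; y = '5757'; result = '5757'

'5757'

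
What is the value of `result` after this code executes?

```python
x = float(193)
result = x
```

x = 193.0; result = 193.0

193.0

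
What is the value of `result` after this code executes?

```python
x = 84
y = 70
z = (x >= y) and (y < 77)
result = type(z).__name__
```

x is int; y is int; z is bool; result = 'bool'

'bool'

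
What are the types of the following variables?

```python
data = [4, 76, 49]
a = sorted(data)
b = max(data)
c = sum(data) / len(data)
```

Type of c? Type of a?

int / int = float; sorted() returns list

float, list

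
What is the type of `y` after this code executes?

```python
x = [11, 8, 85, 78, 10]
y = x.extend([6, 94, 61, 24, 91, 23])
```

list.extend() returns None

NoneType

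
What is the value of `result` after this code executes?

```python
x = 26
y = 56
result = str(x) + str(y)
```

x = 26; y = 56; result = '2656'

'2656'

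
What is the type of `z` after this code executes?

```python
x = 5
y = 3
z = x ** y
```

positive int ** positive int = int

int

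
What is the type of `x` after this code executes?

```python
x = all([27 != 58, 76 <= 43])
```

all() returns bool

bool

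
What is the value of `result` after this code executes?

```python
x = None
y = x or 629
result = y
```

x = None; y = 629; result = 629

629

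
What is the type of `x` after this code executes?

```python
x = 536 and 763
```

'and' with truthy values returns last operand (int)

int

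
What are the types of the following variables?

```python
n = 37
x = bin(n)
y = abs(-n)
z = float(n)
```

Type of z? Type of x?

float() returns float; bin() returns str

float, str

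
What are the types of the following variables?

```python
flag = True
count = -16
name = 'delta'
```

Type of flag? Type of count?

flag is assigned the constant True, which has type bool; count is assigned a bare integer (no decimal point), so it is an int

bool, int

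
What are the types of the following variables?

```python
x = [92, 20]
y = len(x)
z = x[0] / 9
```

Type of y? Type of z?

len() returns int; int / int = float

int, float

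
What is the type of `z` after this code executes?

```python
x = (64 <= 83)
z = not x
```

'not' returns bool

bool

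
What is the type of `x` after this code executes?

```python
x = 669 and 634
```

'and' with truthy values returns last operand (int)

int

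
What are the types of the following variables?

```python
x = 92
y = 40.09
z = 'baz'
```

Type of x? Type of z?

x is assigned a bare integer (no decimal point), so it is an int; z is assigned a quoted string literal, so it is a str

int, str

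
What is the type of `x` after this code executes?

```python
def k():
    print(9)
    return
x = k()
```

Bare return returns None

NoneType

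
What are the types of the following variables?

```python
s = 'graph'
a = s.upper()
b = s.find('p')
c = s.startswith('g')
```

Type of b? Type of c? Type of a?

find() returns int; startswith() returns bool; upper() returns str

int, bool, str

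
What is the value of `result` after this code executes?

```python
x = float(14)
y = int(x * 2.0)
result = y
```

x = 14.0; y = 28; result = 28

28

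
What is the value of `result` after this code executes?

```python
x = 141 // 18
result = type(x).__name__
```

x is int; result = 'int'

'int'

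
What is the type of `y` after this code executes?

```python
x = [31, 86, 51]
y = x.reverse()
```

list.reverse() returns None

NoneType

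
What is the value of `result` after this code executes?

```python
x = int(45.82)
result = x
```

x = 45; result = 45

45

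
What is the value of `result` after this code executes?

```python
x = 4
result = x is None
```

x = 4; result = False

False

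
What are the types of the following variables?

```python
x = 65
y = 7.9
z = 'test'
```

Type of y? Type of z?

y is assigned a number with a decimal point, so it is a float; z is assigned a quoted string literal, so it is a str

float, str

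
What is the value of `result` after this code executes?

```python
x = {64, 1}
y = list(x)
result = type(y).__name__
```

x is set; y is list; result = 'list'

'list'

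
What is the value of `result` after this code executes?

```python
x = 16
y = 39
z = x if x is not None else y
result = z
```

x = 16; y = 39; z = 16; result = 16

16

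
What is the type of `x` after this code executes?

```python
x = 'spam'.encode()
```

str.encode() returns bytes

bytes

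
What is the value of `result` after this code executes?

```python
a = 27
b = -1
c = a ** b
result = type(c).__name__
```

a is int; b is int; c is float; result = 'float'

'float'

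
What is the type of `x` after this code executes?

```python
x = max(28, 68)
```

max() of ints returns int

int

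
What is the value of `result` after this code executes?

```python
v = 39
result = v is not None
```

v = 39; result = True

True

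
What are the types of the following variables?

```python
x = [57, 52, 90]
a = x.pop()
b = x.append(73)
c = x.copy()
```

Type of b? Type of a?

append() returns None; pop() returns element

NoneType, int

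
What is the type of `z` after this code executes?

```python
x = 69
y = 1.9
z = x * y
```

int * float = float

float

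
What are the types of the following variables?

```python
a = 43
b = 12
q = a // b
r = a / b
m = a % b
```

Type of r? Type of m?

/ returns float; % of ints returns int

float, int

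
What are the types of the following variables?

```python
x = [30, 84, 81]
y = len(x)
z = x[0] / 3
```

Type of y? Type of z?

len() returns int; int / int = float

int, float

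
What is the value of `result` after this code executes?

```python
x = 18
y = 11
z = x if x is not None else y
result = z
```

x = 18; y = 11; z = 18; result = 18

18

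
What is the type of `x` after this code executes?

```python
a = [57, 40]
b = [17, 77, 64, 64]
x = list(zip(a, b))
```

list(zip()) returns a list of tuples

list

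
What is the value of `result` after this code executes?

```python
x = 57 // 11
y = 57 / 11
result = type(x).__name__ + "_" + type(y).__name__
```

x is int; y is float; result = 'int_float'

'int_float'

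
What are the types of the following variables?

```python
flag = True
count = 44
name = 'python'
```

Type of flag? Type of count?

flag is assigned the constant True, which has type bool; count is assigned a bare integer (no decimal point), so it is an int

bool, int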